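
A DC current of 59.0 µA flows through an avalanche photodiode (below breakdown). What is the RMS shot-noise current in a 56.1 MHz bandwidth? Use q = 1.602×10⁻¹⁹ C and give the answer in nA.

32.6 nA

I_n = √(2qI·B)
2qI·B = 2 × 1.602×10⁻¹⁹ × 5.90×10⁻⁵ × 5.61×10⁷ = 1.06×10⁻¹⁵ A²
I_n = √(1.06×10⁻¹⁵) = 3.26×10⁻⁸ A = 32.6 nA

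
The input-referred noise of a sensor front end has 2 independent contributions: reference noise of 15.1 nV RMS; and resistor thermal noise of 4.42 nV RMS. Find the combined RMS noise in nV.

Uncorrelated sources add in power (mean-square): V_tot = √(ΣV_i²)
V_tot = √[(1.51×10⁻⁸)² + (4.42×10⁻⁹)²] = 1.57×10⁻⁸ V = 15.7 nV

15.7 nV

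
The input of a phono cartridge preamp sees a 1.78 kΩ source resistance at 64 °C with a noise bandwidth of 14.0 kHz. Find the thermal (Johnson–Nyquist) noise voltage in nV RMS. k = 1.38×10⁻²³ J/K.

T = 64 °C + 273.15 = 337.15 K
V_n = √(4kTRB)
4kTRB = 4 × 1.38×10⁻²³ × 337.15 × 1.78×10³ × 1.40×10⁴ = 4.64×10⁻¹³ V²
V_n = √(4.64×10⁻¹³) = 6.81×10⁻⁷ V = 681 nV

681 nV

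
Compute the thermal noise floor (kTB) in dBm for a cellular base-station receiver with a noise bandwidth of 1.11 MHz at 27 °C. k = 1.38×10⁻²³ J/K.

−113.4 dBm

T = 27 °C + 273.15 = 300.15 K
P_n = kTB = 1.38×10⁻²³ × 300.15 × 1.11×10⁶ = 4.60×10⁻¹⁵ W
In dBm: 10 log₁₀(4.60×10⁻¹⁵ / 10⁻³) = −113.4 dBm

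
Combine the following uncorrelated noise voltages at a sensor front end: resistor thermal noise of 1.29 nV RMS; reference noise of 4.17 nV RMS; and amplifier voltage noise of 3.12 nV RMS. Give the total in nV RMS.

5.37 nV

Uncorrelated sources add in power (mean-square): V_tot = √(ΣV_i²)
V_tot = √[(1.29×10⁻⁹)² + (4.17×10⁻⁹)² + (3.12×10⁻⁹)²] = 5.37×10⁻⁹ V = 5.37 nV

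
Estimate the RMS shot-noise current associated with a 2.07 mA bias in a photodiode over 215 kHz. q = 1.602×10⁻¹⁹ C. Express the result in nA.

I_n = √(2qI·B)
2qI·B = 2 × 1.602×10⁻¹⁹ × 2.07×10⁻³ × 2.15×10⁵ = 1.43×10⁻¹⁶ A²
I_n = √(1.43×10⁻¹⁶) = 1.19×10⁻⁸ A = 11.9 nA

11.9 nA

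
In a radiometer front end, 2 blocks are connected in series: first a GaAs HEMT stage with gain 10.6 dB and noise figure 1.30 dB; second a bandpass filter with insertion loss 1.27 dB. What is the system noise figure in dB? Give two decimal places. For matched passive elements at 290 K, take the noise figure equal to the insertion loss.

Convert to linear (a loss of L dB is a gain of −L dB): F_i = 10^(NF_i/10), G_i = 10^(G_i,dB/10)
  Stage 1: F_1 = 10^(1.30/10) = 1.349, G_1 = 10^(10.6/10) = 11.48
  Stage 2: F_2 = 10^(1.27/10) = 1.340, G_2 = 10^(−1.27/10) = 0.7464
Friis cascade:
  F = 1.349 + (1.340 − 1)/11.48 = 1.379
NF = 10 log₁₀(1.379) = 1.39 dB

1.39 dB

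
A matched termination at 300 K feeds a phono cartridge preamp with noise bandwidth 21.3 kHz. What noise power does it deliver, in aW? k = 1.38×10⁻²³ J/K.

P_n = kTB = 1.38×10⁻²³ × 300 × 2.13×10⁴ = 8.82×10⁻¹⁷ W = 88.2 aW

88.2 aW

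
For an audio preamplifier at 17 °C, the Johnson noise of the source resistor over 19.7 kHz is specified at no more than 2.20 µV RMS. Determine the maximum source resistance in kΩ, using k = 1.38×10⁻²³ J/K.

15.3 kΩ

T = 17 °C + 273.15 = 290.15 K
Johnson–Nyquist: V_n = √(4kTRB) ⇒ R = V_n² / (4kTB)
4kTB = 4 × 1.38×10⁻²³ × 290.15 × 1.97×10⁴ = 3.16×10⁻¹⁶
R = (2.20×10⁻⁶)² / 3.16×10⁻¹⁶ = 1.53×10⁴ Ω = 15.3 kΩ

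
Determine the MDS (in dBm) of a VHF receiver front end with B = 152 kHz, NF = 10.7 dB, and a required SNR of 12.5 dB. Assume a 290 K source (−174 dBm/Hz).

−99.0 dBm

Sensitivity = −174 + 10 log₁₀(B) + NF + SNR_min
= −174 + 51.82 + 10.7 + 12.5
= −98.98 dBm → −99.0 dBm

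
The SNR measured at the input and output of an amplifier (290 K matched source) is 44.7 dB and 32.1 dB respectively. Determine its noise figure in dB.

NF (dB) = SNR_in(dB) − SNR_out(dB) when the source is at T₀
NF = 44.7 − 32.1 = 12.6 dB

12.6 dB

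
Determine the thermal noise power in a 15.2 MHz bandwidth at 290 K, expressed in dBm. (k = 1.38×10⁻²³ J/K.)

−102.2 dBm

P_n = kTB = 1.38×10⁻²³ × 290 × 1.52×10⁷ = 6.08×10⁻¹⁴ W
In dBm: 10 log₁₀(6.08×10⁻¹⁴ / 10⁻³) = −102.2 dBm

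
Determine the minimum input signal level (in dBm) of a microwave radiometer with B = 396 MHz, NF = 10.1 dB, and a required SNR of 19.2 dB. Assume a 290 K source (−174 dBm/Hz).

−58.7 dBm

Sensitivity = −174 + 10 log₁₀(B) + NF + SNR_min
= −174 + 85.98 + 10.1 + 19.2
= −58.72 dBm → −58.7 dBm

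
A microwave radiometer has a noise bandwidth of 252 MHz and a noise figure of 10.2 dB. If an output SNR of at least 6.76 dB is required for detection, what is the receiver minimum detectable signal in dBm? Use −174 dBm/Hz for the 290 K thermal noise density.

Sensitivity = −174 + 10 log₁₀(B) + NF + SNR_min
= −174 + 84.01 + 10.2 + 6.76
= −73.03 dBm → −73.0 dBm

−73.0 dBm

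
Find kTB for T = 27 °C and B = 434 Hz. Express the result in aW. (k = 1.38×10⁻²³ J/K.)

T = 27 °C + 273.15 = 300.15 K
P_n = kTB = 1.38×10⁻²³ × 300.15 × 4.34×10² = 1.80×10⁻¹⁸ W = 1.80 aW

1.80 aW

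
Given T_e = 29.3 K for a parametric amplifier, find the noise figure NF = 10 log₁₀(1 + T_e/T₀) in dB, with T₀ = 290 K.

F = 1 + T_e/T₀ = 1 + 29.3/290 = 1.10103
NF = 10 log₁₀(1.10103) = 0.418 dB

0.418 dB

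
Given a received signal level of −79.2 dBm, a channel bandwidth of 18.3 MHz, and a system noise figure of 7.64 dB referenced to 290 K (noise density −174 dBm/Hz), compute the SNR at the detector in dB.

Noise floor: N = −174 + 10 log₁₀(B) + NF
10 log₁₀(1.83×10⁷) = 72.62 dB
N = −174 + 72.62 + 7.64 = −93.74 dBm
SNR = P_sig − N = −79.2 − (−93.74) = 14.54 dB → 14.5 dB

14.5 dB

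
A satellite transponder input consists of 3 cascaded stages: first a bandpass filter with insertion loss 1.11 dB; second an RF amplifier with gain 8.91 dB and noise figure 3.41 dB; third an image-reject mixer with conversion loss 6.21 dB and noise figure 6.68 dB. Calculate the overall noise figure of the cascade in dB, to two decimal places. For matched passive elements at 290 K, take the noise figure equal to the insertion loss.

5.36 dB

Convert to linear (a loss of L dB is a gain of −L dB): F_i = 10^(NF_i/10), G_i = 10^(G_i,dB/10)
  Stage 1: F_1 = 10^(1.11/10) = 1.291, G_1 = 10^(−1.11/10) = 0.7745
  Stage 2: F_2 = 10^(3.41/10) = 2.193, G_2 = 10^(8.91/10) = 7.780
  Stage 3: F_3 = 10^(6.68/10) = 4.656, G_3 = 10^(−6.21/10) = 0.2393
Friis cascade:
  F = 1.291 + (2.193 − 1)/0.7745 + (4.656 − 1)/6.026 = 3.438
NF = 10 log₁₀(3.438) = 5.36 dB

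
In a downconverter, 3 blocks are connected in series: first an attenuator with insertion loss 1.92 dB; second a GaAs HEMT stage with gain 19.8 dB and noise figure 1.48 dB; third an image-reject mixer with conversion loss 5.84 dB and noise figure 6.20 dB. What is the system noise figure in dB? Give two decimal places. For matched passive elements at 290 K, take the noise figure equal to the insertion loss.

3.50 dB

Convert to linear (a loss of L dB is a gain of −L dB): F_i = 10^(NF_i/10), G_i = 10^(G_i,dB/10)
  Stage 1: F_1 = 10^(1.92/10) = 1.556, G_1 = 10^(−1.92/10) = 0.6427
  Stage 2: F_2 = 10^(1.48/10) = 1.406, G_2 = 10^(19.8/10) = 95.50
  Stage 3: F_3 = 10^(6.20/10) = 4.169, G_3 = 10^(−5.84/10) = 0.2606
Friis cascade:
  F = 1.556 + (1.406 − 1)/0.6427 + (4.169 − 1)/61.38 = 2.239
NF = 10 log₁₀(2.239) = 3.50 dB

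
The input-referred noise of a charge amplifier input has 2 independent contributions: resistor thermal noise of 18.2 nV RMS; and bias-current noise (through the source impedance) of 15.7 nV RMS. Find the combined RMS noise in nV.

Uncorrelated sources add in power (mean-square): V_tot = √(ΣV_i²)
V_tot = √[(1.82×10⁻⁸)² + (1.57×10⁻⁸)²] = 2.40×10⁻⁸ V = 24.0 nV

24.0 nV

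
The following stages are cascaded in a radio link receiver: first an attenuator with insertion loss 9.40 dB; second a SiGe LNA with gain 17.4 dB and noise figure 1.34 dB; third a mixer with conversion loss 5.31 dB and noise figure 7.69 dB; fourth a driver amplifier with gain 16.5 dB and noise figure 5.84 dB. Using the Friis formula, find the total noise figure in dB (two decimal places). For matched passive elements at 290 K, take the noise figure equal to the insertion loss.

11.51 dB

Convert to linear (a loss of L dB is a gain of −L dB): F_i = 10^(NF_i/10), G_i = 10^(G_i,dB/10)
  Stage 1: F_1 = 10^(9.40/10) = 8.710, G_1 = 10^(−9.40/10) = 0.1148
  Stage 2: F_2 = 10^(1.34/10) = 1.361, G_2 = 10^(17.4/10) = 54.95
  Stage 3: F_3 = 10^(7.69/10) = 5.875, G_3 = 10^(−5.31/10) = 0.2944
  Stage 4: F_4 = 10^(5.84/10) = 3.837, G_4 = 10^(16.5/10) = 44.67
Friis cascade:
  F = 8.710 + (1.361 − 1)/0.1148 + (5.875 − 1)/6.310 + (3.837 − 1)/1.858 = 14.16
NF = 10 log₁₀(14.16) = 11.51 dB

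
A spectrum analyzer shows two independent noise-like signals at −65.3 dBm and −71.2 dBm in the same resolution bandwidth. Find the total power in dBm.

−64.3 dBm

Convert to linear, add, convert back:
P₁ = 2.95×10⁻¹⁰ W, P₂ = 7.59×10⁻¹¹ W
P_tot = 3.71×10⁻¹⁰ W → 10 log₁₀(P_tot / 10⁻³) = −64.3 dBm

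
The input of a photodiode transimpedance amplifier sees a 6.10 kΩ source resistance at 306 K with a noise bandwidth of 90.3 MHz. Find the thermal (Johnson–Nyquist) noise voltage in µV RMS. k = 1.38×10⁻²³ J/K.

V_n = √(4kTRB)
4kTRB = 4 × 1.38×10⁻²³ × 306 × 6.10×10³ × 9.03×10⁷ = 9.30×10⁻⁹ V²
V_n = √(9.30×10⁻⁹) = 9.65×10⁻⁵ V = 96.5 µV

96.5 µV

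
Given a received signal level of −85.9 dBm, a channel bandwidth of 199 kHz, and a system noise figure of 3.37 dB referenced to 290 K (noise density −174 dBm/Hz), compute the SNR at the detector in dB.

Noise floor: N = −174 + 10 log₁₀(B) + NF
10 log₁₀(1.99×10⁵) = 52.99 dB
N = −174 + 52.99 + 3.37 = −117.64 dBm
SNR = P_sig − N = −85.9 − (−117.64) = 31.74 dB → 31.7 dB

31.7 dB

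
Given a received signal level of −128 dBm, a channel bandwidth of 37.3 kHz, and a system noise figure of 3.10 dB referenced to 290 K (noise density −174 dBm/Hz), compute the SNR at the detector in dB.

−2.8 dB

Noise floor: N = −174 + 10 log₁₀(B) + NF
10 log₁₀(3.73×10⁴) = 45.72 dB
N = −174 + 45.72 + 3.10 = −125.18 dBm
SNR = P_sig − N = −128 − (−125.18) = −2.82 dB → −2.8 dB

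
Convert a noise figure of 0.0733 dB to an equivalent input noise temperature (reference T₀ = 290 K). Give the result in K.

4.94 K

F = 10^(0.0733/10) = 1.01702
T_e = (F − 1)·T₀ = (1.01702 − 1) × 290 = 4.94 K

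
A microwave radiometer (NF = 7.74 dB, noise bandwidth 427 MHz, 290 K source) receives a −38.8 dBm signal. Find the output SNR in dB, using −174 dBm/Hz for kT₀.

Noise floor: N = −174 + 10 log₁₀(B) + NF
10 log₁₀(4.27×10⁸) = 86.3 dB
N = −174 + 86.3 + 7.74 = −79.96 dBm
SNR = P_sig − N = −38.8 − (−79.96) = 41.16 dB → 41.2 dB

41.2 dB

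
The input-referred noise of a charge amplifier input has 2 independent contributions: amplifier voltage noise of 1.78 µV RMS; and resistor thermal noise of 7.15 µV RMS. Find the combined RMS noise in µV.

Uncorrelated sources add in power (mean-square): V_tot = √(ΣV_i²)
V_tot = √[(1.78×10⁻⁶)² + (7.15×10⁻⁶)²] = 7.37×10⁻⁶ V = 7.37 µV

7.37 µV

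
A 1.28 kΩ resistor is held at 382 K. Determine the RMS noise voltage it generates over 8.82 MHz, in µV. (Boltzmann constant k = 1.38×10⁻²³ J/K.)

15.4 µV

V_n = √(4kTRB)
4kTRB = 4 × 1.38×10⁻²³ × 382 × 1.28×10³ × 8.82×10⁶ = 2.38×10⁻¹⁰ V²
V_n = √(2.38×10⁻¹⁰) = 1.54×10⁻⁵ V = 15.4 µV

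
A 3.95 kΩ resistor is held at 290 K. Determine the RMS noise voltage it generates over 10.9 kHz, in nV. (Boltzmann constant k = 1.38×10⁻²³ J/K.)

V_n = √(4kTRB)
4kTRB = 4 × 1.38×10⁻²³ × 290 × 3.95×10³ × 1.09×10⁴ = 6.89×10⁻¹³ V²
V_n = √(6.89×10⁻¹³) = 8.30×10⁻⁷ V = 830 nV

830 nV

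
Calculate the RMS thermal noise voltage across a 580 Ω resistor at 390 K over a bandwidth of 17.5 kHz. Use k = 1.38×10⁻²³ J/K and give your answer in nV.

V_n = √(4kTRB)
4kTRB = 4 × 1.38×10⁻²³ × 390 × 5.80×10² × 1.75×10⁴ = 2.19×10⁻¹³ V²
V_n = √(2.19×10⁻¹³) = 4.67×10⁻⁷ V = 467 nV

467 nV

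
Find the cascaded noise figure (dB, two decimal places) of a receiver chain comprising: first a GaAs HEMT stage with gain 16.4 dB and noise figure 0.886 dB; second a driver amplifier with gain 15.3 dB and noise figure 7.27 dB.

Convert to linear (a loss of L dB is a gain of −L dB): F_i = 10^(NF_i/10), G_i = 10^(G_i,dB/10)
  Stage 1: F_1 = 10^(0.886/10) = 1.226, G_1 = 10^(16.4/10) = 43.65
  Stage 2: F_2 = 10^(7.27/10) = 5.333, G_2 = 10^(15.3/10) = 33.88
Friis cascade:
  F = 1.226 + (5.333 − 1)/43.65 = 1.326
NF = 10 log₁₀(1.326) = 1.22 dB

1.22 dB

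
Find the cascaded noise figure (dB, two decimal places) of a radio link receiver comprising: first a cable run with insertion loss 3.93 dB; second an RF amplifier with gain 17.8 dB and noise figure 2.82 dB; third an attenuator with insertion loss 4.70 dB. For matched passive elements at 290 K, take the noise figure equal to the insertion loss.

Convert to linear (a loss of L dB is a gain of −L dB): F_i = 10^(NF_i/10), G_i = 10^(G_i,dB/10)
  Stage 1: F_1 = 10^(3.93/10) = 2.472, G_1 = 10^(−3.93/10) = 0.4046
  Stage 2: F_2 = 10^(2.82/10) = 1.914, G_2 = 10^(17.8/10) = 60.26
  Stage 3: F_3 = 10^(4.70/10) = 2.951, G_3 = 10^(−4.70/10) = 0.3388
Friis cascade:
  F = 2.472 + (1.914 − 1)/0.4046 + (2.951 − 1)/24.38 = 4.812
NF = 10 log₁₀(4.812) = 6.82 dB

6.82 dB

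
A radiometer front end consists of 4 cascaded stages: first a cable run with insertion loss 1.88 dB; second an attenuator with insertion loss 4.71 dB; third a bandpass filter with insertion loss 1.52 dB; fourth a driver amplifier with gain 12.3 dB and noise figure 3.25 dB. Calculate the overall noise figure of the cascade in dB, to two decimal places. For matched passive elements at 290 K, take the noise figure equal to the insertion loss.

Convert to linear (a loss of L dB is a gain of −L dB): F_i = 10^(NF_i/10), G_i = 10^(G_i,dB/10)
  Stage 1: F_1 = 10^(1.88/10) = 1.542, G_1 = 10^(−1.88/10) = 0.6486
  Stage 2: F_2 = 10^(4.71/10) = 2.958, G_2 = 10^(−4.71/10) = 0.3381
  Stage 3: F_3 = 10^(1.52/10) = 1.419, G_3 = 10^(−1.52/10) = 0.7047
  Stage 4: F_4 = 10^(3.25/10) = 2.113, G_4 = 10^(12.3/10) = 16.98
Friis cascade:
  F = 1.542 + (2.958 − 1)/0.6486 + (1.419 − 1)/0.2193 + (2.113 − 1)/0.1545 = 13.68
NF = 10 log₁₀(13.68) = 11.36 dB

11.36 dB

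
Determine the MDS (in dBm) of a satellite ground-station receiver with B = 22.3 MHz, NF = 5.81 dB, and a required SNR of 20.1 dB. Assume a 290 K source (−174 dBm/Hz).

Sensitivity = −174 + 10 log₁₀(B) + NF + SNR_min
= −174 + 73.48 + 5.81 + 20.1
= −74.61 dBm → −74.6 dBm

−74.6 dBm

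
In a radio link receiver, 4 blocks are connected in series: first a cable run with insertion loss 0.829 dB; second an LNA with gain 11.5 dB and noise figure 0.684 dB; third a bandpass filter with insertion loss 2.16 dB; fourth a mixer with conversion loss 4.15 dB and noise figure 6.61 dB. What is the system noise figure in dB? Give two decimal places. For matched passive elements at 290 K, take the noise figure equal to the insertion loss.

2.96 dB

Convert to linear (a loss of L dB is a gain of −L dB): F_i = 10^(NF_i/10), G_i = 10^(G_i,dB/10)
  Stage 1: F_1 = 10^(0.829/10) = 1.210, G_1 = 10^(−0.829/10) = 0.8262
  Stage 2: F_2 = 10^(0.684/10) = 1.171, G_2 = 10^(11.5/10) = 14.13
  Stage 3: F_3 = 10^(2.16/10) = 1.644, G_3 = 10^(−2.16/10) = 0.6081
  Stage 4: F_4 = 10^(6.61/10) = 4.581, G_4 = 10^(−4.15/10) = 0.3846
Friis cascade:
  F = 1.210 + (1.171 − 1)/0.8262 + (1.644 − 1)/11.67 + (4.581 − 1)/7.097 = 1.977
NF = 10 log₁₀(1.977) = 2.96 dB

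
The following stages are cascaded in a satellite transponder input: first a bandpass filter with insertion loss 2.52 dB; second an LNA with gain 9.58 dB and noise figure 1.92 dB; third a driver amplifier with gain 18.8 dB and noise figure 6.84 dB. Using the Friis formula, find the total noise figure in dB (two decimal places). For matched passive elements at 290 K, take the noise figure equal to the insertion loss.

Convert to linear (a loss of L dB is a gain of −L dB): F_i = 10^(NF_i/10), G_i = 10^(G_i,dB/10)
  Stage 1: F_1 = 10^(2.52/10) = 1.786, G_1 = 10^(−2.52/10) = 0.5598
  Stage 2: F_2 = 10^(1.92/10) = 1.556, G_2 = 10^(9.58/10) = 9.078
  Stage 3: F_3 = 10^(6.84/10) = 4.831, G_3 = 10^(18.8/10) = 75.86
Friis cascade:
  F = 1.786 + (1.556 − 1)/0.5598 + (4.831 − 1)/5.082 = 3.534
NF = 10 log₁₀(3.534) = 5.48 dB

5.48 dB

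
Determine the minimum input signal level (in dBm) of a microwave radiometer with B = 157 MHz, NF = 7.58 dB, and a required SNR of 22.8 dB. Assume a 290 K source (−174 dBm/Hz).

Sensitivity = −174 + 10 log₁₀(B) + NF + SNR_min
= −174 + 81.96 + 7.58 + 22.8
= −61.66 dBm → −61.7 dBm

−61.7 dBm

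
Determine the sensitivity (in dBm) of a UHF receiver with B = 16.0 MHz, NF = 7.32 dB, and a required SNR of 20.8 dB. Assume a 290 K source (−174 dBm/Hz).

−73.8 dBm

Sensitivity = −174 + 10 log₁₀(B) + NF + SNR_min
= −174 + 72.04 + 7.32 + 20.8
= −73.84 dBm → −73.8 dBm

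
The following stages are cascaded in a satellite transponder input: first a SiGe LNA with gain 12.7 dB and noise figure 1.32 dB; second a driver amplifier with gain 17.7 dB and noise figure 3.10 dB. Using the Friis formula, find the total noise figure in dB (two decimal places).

Convert to linear (a loss of L dB is a gain of −L dB): F_i = 10^(NF_i/10), G_i = 10^(G_i,dB/10)
  Stage 1: F_1 = 10^(1.32/10) = 1.355, G_1 = 10^(12.7/10) = 18.62
  Stage 2: F_2 = 10^(3.10/10) = 2.042, G_2 = 10^(17.7/10) = 58.88
Friis cascade:
  F = 1.355 + (2.042 − 1)/18.62 = 1.411
NF = 10 log₁₀(1.411) = 1.50 dB

1.50 dB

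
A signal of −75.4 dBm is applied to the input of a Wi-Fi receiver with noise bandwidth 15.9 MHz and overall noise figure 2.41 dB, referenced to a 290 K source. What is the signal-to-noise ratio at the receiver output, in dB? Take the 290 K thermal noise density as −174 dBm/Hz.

Noise floor: N = −174 + 10 log₁₀(B) + NF
10 log₁₀(1.59×10⁷) = 72.01 dB
N = −174 + 72.01 + 2.41 = −99.58 dBm
SNR = P_sig − N = −75.4 − (−99.58) = 24.18 dB → 24.2 dB

24.2 dB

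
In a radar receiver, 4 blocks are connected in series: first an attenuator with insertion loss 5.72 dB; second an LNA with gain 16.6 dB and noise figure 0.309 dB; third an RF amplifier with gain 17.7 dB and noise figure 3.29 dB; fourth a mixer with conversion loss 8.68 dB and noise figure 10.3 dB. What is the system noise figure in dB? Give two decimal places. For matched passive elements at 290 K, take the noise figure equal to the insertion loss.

Convert to linear (a loss of L dB is a gain of −L dB): F_i = 10^(NF_i/10), G_i = 10^(G_i,dB/10)
  Stage 1: F_1 = 10^(5.72/10) = 3.733, G_1 = 10^(−5.72/10) = 0.2679
  Stage 2: F_2 = 10^(0.309/10) = 1.074, G_2 = 10^(16.6/10) = 45.71
  Stage 3: F_3 = 10^(3.29/10) = 2.133, G_3 = 10^(17.7/10) = 58.88
  Stage 4: F_4 = 10^(10.3/10) = 10.72, G_4 = 10^(−8.68/10) = 0.1355
Friis cascade:
  F = 3.733 + (1.074 − 1)/0.2679 + (2.133 − 1)/12.25 + (10.72 − 1)/721.1 = 4.114
NF = 10 log₁₀(4.114) = 6.14 dB

6.14 dB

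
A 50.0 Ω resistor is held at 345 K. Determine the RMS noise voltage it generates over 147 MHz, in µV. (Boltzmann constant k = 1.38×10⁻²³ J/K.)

11.8 µV

V_n = √(4kTRB)
4kTRB = 4 × 1.38×10⁻²³ × 345 × 5.00×10¹ × 1.47×10⁸ = 1.40×10⁻¹⁰ V²
V_n = √(1.40×10⁻¹⁰) = 1.18×10⁻⁵ V = 11.8 µV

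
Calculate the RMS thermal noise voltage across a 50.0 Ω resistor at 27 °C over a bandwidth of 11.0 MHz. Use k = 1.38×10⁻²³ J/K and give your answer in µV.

3.02 µV

T = 27 °C + 273.15 = 300.15 K
V_n = √(4kTRB)
4kTRB = 4 × 1.38×10⁻²³ × 300.15 × 5.00×10¹ × 1.10×10⁷ = 9.11×10⁻¹² V²
V_n = √(9.11×10⁻¹²) = 3.02×10⁻⁶ V = 3.02 µV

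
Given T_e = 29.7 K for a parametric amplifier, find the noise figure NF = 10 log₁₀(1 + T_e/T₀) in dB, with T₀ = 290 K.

0.423 dB

F = 1 + T_e/T₀ = 1 + 29.7/290 = 1.10241
NF = 10 log₁₀(1.10241) = 0.423 dB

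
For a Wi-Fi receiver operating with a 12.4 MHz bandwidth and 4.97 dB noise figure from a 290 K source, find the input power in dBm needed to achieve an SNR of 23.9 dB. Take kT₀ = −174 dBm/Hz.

−74.2 dBm

Sensitivity = −174 + 10 log₁₀(B) + NF + SNR_min
= −174 + 70.93 + 4.97 + 23.9
= −74.20 dBm → −74.2 dBm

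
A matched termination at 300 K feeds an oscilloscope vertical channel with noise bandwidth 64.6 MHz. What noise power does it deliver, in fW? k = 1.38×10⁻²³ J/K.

P_n = kTB = 1.38×10⁻²³ × 300 × 6.46×10⁷ = 2.67×10⁻¹³ W = 267 fW

267 fW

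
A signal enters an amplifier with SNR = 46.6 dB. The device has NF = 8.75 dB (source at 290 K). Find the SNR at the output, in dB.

37.85 dB

By definition F = SNR_in/SNR_out, so in dB: SNR_out = SNR_in − NF
SNR_out = 46.6 − 8.75 = 37.85 dB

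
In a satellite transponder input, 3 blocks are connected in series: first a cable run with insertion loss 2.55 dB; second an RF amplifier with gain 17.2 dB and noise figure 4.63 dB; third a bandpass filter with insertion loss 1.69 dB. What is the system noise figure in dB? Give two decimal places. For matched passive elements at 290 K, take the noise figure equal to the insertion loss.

7.19 dB

Convert to linear (a loss of L dB is a gain of −L dB): F_i = 10^(NF_i/10), G_i = 10^(G_i,dB/10)
  Stage 1: F_1 = 10^(2.55/10) = 1.799, G_1 = 10^(−2.55/10) = 0.5559
  Stage 2: F_2 = 10^(4.63/10) = 2.904, G_2 = 10^(17.2/10) = 52.48
  Stage 3: F_3 = 10^(1.69/10) = 1.476, G_3 = 10^(−1.69/10) = 0.6776
Friis cascade:
  F = 1.799 + (2.904 − 1)/0.5559 + (1.476 − 1)/29.17 = 5.240
NF = 10 log₁₀(5.240) = 7.19 dB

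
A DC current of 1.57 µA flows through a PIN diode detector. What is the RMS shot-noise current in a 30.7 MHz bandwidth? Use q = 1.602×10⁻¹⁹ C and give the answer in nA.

I_n = √(2qI·B)
2qI·B = 2 × 1.602×10⁻¹⁹ × 1.57×10⁻⁶ × 3.07×10⁷ = 1.54×10⁻¹⁷ A²
I_n = √(1.54×10⁻¹⁷) = 3.93×10⁻⁹ A = 3.93 nA

3.93 nA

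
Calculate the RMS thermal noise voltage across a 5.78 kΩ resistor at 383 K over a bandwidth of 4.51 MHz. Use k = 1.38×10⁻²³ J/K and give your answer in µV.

V_n = √(4kTRB)
4kTRB = 4 × 1.38×10⁻²³ × 383 × 5.78×10³ × 4.51×10⁶ = 5.51×10⁻¹⁰ V²
V_n = √(5.51×10⁻¹⁰) = 2.35×10⁻⁵ V = 23.5 µV

23.5 µV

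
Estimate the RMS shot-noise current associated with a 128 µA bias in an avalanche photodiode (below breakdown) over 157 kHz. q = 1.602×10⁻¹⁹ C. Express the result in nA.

I_n = √(2qI·B)
2qI·B = 2 × 1.602×10⁻¹⁹ × 1.28×10⁻⁴ × 1.57×10⁵ = 6.44×10⁻¹⁸ A²
I_n = √(6.44×10⁻¹⁸) = 2.54×10⁻⁹ A = 2.54 nA

2.54 nA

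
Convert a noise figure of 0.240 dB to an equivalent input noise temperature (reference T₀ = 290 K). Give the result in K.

16.5 K

F = 10^(0.240/10) = 1.05682
T_e = (F − 1)·T₀ = (1.05682 − 1) × 290 = 16.5 K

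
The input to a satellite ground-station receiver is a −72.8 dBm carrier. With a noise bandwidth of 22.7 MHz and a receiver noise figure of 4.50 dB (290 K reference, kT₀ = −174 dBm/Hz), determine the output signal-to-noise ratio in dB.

23.1 dB

Noise floor: N = −174 + 10 log₁₀(B) + NF
10 log₁₀(2.27×10⁷) = 73.56 dB
N = −174 + 73.56 + 4.50 = −95.94 dBm
SNR = P_sig − N = −72.8 − (−95.94) = 23.14 dB → 23.1 dB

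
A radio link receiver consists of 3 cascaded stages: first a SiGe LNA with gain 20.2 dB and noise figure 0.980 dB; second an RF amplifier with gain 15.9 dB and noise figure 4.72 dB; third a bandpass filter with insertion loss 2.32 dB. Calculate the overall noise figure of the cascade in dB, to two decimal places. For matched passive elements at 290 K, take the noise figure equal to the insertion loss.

Convert to linear (a loss of L dB is a gain of −L dB): F_i = 10^(NF_i/10), G_i = 10^(G_i,dB/10)
  Stage 1: F_1 = 10^(0.980/10) = 1.253, G_1 = 10^(20.2/10) = 104.7
  Stage 2: F_2 = 10^(4.72/10) = 2.965, G_2 = 10^(15.9/10) = 38.90
  Stage 3: F_3 = 10^(2.32/10) = 1.706, G_3 = 10^(−2.32/10) = 0.5861
Friis cascade:
  F = 1.253 + (2.965 − 1)/104.7 + (1.706 − 1)/4074 = 1.272
NF = 10 log₁₀(1.272) = 1.05 dB

1.05 dB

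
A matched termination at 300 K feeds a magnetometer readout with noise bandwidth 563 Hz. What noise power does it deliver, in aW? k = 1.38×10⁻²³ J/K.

2.33 aW

P_n = kTB = 1.38×10⁻²³ × 300 × 5.63×10² = 2.33×10⁻¹⁸ W = 2.33 aW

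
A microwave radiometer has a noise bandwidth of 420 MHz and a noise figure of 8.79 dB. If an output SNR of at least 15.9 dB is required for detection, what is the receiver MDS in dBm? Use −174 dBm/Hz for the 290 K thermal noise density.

Sensitivity = −174 + 10 log₁₀(B) + NF + SNR_min
= −174 + 86.23 + 8.79 + 15.9
= −63.08 dBm → −63.1 dBm

−63.1 dBm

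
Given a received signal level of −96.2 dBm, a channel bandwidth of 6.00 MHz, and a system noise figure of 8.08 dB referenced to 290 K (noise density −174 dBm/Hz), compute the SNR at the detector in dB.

Noise floor: N = −174 + 10 log₁₀(B) + NF
10 log₁₀(6.00×10⁶) = 67.78 dB
N = −174 + 67.78 + 8.08 = −98.14 dBm
SNR = P_sig − N = −96.2 − (−98.14) = 1.94 dB → 1.9 dB

1.9 dB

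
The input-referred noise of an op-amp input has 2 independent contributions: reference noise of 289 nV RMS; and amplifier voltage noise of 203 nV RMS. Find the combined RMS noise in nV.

Uncorrelated sources add in power (mean-square): V_tot = √(ΣV_i²)
V_tot = √[(2.89×10⁻⁷)² + (2.03×10⁻⁷)²] = 3.53×10⁻⁷ V = 353 nV

353 nV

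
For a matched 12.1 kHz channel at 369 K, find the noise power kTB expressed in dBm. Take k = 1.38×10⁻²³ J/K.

−132.1 dBm

P_n = kTB = 1.38×10⁻²³ × 369 × 1.21×10⁴ = 6.16×10⁻¹⁷ W
In dBm: 10 log₁₀(6.16×10⁻¹⁷ / 10⁻³) = −132.1 dBm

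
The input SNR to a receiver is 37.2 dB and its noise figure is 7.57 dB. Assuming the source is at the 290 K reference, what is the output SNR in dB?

By definition F = SNR_in/SNR_out, so in dB: SNR_out = SNR_in − NF
SNR_out = 37.2 − 7.57 = 29.63 dB

29.63 dB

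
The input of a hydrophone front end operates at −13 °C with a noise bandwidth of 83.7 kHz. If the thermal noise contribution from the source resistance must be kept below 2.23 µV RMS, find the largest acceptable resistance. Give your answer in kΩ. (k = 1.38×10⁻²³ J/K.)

4.14 kΩ

T = −13 °C + 273.15 = 260.15 K
Johnson–Nyquist: V_n = √(4kTRB) ⇒ R = V_n² / (4kTB)
4kTB = 4 × 1.38×10⁻²³ × 260.15 × 8.37×10⁴ = 1.20×10⁻¹⁵
R = (2.23×10⁻⁶)² / 1.20×10⁻¹⁵ = 4.14×10³ Ω = 4.14 kΩ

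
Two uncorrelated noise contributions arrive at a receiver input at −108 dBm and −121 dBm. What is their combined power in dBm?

−107.8 dBm

Convert to linear, add, convert back:
P₁ = 1.58×10⁻¹⁴ W, P₂ = 7.94×10⁻¹⁶ W
P_tot = 1.66×10⁻¹⁴ W → 10 log₁₀(P_tot / 10⁻³) = −107.8 dBm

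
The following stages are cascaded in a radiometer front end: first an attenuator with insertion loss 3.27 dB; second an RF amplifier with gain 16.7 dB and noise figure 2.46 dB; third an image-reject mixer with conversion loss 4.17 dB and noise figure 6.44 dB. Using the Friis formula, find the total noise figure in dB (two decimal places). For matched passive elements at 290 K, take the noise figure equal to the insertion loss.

5.91 dB

Convert to linear (a loss of L dB is a gain of −L dB): F_i = 10^(NF_i/10), G_i = 10^(G_i,dB/10)
  Stage 1: F_1 = 10^(3.27/10) = 2.123, G_1 = 10^(−3.27/10) = 0.4710
  Stage 2: F_2 = 10^(2.46/10) = 1.762, G_2 = 10^(16.7/10) = 46.77
  Stage 3: F_3 = 10^(6.44/10) = 4.406, G_3 = 10^(−4.17/10) = 0.3828
Friis cascade:
  F = 2.123 + (1.762 − 1)/0.4710 + (4.406 − 1)/22.03 = 3.896
NF = 10 log₁₀(3.896) = 5.91 dB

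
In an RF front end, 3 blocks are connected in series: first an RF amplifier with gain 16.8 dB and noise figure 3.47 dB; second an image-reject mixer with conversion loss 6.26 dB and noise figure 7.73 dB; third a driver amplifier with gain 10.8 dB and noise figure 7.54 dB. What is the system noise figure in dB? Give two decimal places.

4.38 dB

Convert to linear (a loss of L dB is a gain of −L dB): F_i = 10^(NF_i/10), G_i = 10^(G_i,dB/10)
  Stage 1: F_1 = 10^(3.47/10) = 2.223, G_1 = 10^(16.8/10) = 47.86
  Stage 2: F_2 = 10^(7.73/10) = 5.929, G_2 = 10^(−6.26/10) = 0.2366
  Stage 3: F_3 = 10^(7.54/10) = 5.675, G_3 = 10^(10.8/10) = 12.02
Friis cascade:
  F = 2.223 + (5.929 − 1)/47.86 + (5.675 − 1)/11.32 = 2.739
NF = 10 log₁₀(2.739) = 4.38 dB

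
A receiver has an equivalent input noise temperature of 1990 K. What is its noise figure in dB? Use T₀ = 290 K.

8.96 dB

F = 1 + T_e/T₀ = 1 + 1990/290 = 7.86207
NF = 10 log₁₀(7.86207) = 8.96 dB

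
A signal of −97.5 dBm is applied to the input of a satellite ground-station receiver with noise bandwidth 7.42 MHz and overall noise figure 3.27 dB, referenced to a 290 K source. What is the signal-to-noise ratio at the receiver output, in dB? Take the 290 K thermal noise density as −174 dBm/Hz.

4.5 dB

Noise floor: N = −174 + 10 log₁₀(B) + NF
10 log₁₀(7.42×10⁶) = 68.7 dB
N = −174 + 68.7 + 3.27 = −102.03 dBm
SNR = P_sig − N = −97.5 − (−102.03) = 4.53 dB → 4.5 dB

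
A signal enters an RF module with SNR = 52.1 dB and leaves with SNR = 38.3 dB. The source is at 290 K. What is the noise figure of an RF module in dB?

NF (dB) = SNR_in(dB) − SNR_out(dB) when the source is at T₀
NF = 52.1 − 38.3 = 13.8 dB

13.8 dB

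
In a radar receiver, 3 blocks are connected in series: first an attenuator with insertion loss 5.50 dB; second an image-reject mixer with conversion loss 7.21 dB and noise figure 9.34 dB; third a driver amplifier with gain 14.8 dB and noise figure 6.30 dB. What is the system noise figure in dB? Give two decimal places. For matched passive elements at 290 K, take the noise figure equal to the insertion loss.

19.61 dB

Convert to linear (a loss of L dB is a gain of −L dB): F_i = 10^(NF_i/10), G_i = 10^(G_i,dB/10)
  Stage 1: F_1 = 10^(5.50/10) = 3.548, G_1 = 10^(−5.50/10) = 0.2818
  Stage 2: F_2 = 10^(9.34/10) = 8.590, G_2 = 10^(−7.21/10) = 0.1901
  Stage 3: F_3 = 10^(6.30/10) = 4.266, G_3 = 10^(14.8/10) = 30.20
Friis cascade:
  F = 3.548 + (8.590 − 1)/0.2818 + (4.266 − 1)/0.05358 = 91.43
NF = 10 log₁₀(91.43) = 19.61 dB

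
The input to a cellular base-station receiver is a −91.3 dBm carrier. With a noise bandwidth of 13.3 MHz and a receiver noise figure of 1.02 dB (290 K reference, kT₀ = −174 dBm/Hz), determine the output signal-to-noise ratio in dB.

10.4 dB

Noise floor: N = −174 + 10 log₁₀(B) + NF
10 log₁₀(1.33×10⁷) = 71.24 dB
N = −174 + 71.24 + 1.02 = −101.74 dBm
SNR = P_sig − N = −91.3 − (−101.74) = 10.44 dB → 10.4 dB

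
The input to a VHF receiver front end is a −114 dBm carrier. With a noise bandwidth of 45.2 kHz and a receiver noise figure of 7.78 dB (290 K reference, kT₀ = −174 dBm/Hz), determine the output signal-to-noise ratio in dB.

Noise floor: N = −174 + 10 log₁₀(B) + NF
10 log₁₀(4.52×10⁴) = 46.55 dB
N = −174 + 46.55 + 7.78 = −119.67 dBm
SNR = P_sig − N = −114 − (−119.67) = 5.67 dB → 5.7 dB

5.7 dB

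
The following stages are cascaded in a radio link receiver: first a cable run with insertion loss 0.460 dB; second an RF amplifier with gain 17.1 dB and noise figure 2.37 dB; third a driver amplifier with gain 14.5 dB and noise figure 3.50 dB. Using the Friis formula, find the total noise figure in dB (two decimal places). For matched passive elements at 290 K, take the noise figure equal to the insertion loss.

Convert to linear (a loss of L dB is a gain of −L dB): F_i = 10^(NF_i/10), G_i = 10^(G_i,dB/10)
  Stage 1: F_1 = 10^(0.460/10) = 1.112, G_1 = 10^(−0.460/10) = 0.8995
  Stage 2: F_2 = 10^(2.37/10) = 1.726, G_2 = 10^(17.1/10) = 51.29
  Stage 3: F_3 = 10^(3.50/10) = 2.239, G_3 = 10^(14.5/10) = 28.18
Friis cascade:
  F = 1.112 + (1.726 − 1)/0.8995 + (2.239 − 1)/46.13 = 1.946
NF = 10 log₁₀(1.946) = 2.89 dB

2.89 dB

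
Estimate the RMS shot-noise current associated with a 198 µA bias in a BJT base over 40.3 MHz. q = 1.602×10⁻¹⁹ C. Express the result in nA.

50.6 nA

I_n = √(2qI·B)
2qI·B = 2 × 1.602×10⁻¹⁹ × 1.98×10⁻⁴ × 4.03×10⁷ = 2.56×10⁻¹⁵ A²
I_n = √(2.56×10⁻¹⁵) = 5.06×10⁻⁸ A = 50.6 nA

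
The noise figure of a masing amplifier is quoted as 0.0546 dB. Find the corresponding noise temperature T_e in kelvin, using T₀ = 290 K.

3.67 K

F = 10^(0.0546/10) = 1.01265
T_e = (F − 1)·T₀ = (1.01265 − 1) × 290 = 3.67 K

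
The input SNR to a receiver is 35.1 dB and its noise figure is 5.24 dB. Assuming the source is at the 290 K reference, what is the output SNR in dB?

By definition F = SNR_in/SNR_out, so in dB: SNR_out = SNR_in − NF
SNR_out = 35.1 − 5.24 = 29.86 dB

29.86 dB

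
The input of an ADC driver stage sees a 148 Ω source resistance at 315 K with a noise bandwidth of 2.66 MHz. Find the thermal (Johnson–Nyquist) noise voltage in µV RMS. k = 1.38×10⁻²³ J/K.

V_n = √(4kTRB)
4kTRB = 4 × 1.38×10⁻²³ × 315 × 1.48×10² × 2.66×10⁶ = 6.85×10⁻¹² V²
V_n = √(6.85×10⁻¹²) = 2.62×10⁻⁶ V = 2.62 µV

2.62 µV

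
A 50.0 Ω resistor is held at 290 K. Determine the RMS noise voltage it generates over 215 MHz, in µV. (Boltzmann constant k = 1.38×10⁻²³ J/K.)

V_n = √(4kTRB)
4kTRB = 4 × 1.38×10⁻²³ × 290 × 5.00×10¹ × 2.15×10⁸ = 1.72×10⁻¹⁰ V²
V_n = √(1.72×10⁻¹⁰) = 1.31×10⁻⁵ V = 13.1 µV

13.1 µV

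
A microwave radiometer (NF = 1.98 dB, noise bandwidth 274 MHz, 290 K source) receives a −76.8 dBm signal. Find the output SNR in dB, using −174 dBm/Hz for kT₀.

Noise floor: N = −174 + 10 log₁₀(B) + NF
10 log₁₀(2.74×10⁸) = 84.38 dB
N = −174 + 84.38 + 1.98 = −87.64 dBm
SNR = P_sig − N = −76.8 − (−87.64) = 10.84 dB → 10.8 dB

10.8 dB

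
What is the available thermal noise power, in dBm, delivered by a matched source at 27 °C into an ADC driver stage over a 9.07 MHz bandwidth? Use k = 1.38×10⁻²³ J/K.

T = 27 °C + 273.15 = 300.15 K
P_n = kTB = 1.38×10⁻²³ × 300.15 × 9.07×10⁶ = 3.76×10⁻¹⁴ W
In dBm: 10 log₁₀(3.76×10⁻¹⁴ / 10⁻³) = −104.3 dBm

−104.3 dBm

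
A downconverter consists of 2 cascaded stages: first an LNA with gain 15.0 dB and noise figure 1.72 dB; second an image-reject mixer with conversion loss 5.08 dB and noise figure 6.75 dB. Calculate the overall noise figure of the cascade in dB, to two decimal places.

Convert to linear (a loss of L dB is a gain of −L dB): F_i = 10^(NF_i/10), G_i = 10^(G_i,dB/10)
  Stage 1: F_1 = 10^(1.72/10) = 1.486, G_1 = 10^(15.0/10) = 31.62
  Stage 2: F_2 = 10^(6.75/10) = 4.732, G_2 = 10^(−5.08/10) = 0.3105
Friis cascade:
  F = 1.486 + (4.732 − 1)/31.62 = 1.604
NF = 10 log₁₀(1.604) = 2.05 dB

2.05 dB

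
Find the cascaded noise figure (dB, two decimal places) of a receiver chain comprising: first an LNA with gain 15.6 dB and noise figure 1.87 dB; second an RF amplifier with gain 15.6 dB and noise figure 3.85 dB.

1.98 dB

Convert to linear (a loss of L dB is a gain of −L dB): F_i = 10^(NF_i/10), G_i = 10^(G_i,dB/10)
  Stage 1: F_1 = 10^(1.87/10) = 1.538, G_1 = 10^(15.6/10) = 36.31
  Stage 2: F_2 = 10^(3.85/10) = 2.427, G_2 = 10^(15.6/10) = 36.31
Friis cascade:
  F = 1.538 + (2.427 − 1)/36.31 = 1.577
NF = 10 log₁₀(1.577) = 1.98 dB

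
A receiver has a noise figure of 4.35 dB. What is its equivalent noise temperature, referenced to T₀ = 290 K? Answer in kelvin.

500 K

F = 10^(4.35/10) = 2.7227
T_e = (F − 1)·T₀ = (2.7227 − 1) × 290 = 500 K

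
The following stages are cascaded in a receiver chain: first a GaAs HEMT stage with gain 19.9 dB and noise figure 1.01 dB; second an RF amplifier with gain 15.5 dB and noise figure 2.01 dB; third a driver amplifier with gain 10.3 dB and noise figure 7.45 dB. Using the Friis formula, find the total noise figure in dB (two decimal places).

1.04 dB

Convert to linear (a loss of L dB is a gain of −L dB): F_i = 10^(NF_i/10), G_i = 10^(G_i,dB/10)
  Stage 1: F_1 = 10^(1.01/10) = 1.262, G_1 = 10^(19.9/10) = 97.72
  Stage 2: F_2 = 10^(2.01/10) = 1.589, G_2 = 10^(15.5/10) = 35.48
  Stage 3: F_3 = 10^(7.45/10) = 5.559, G_3 = 10^(10.3/10) = 10.72
Friis cascade:
  F = 1.262 + (1.589 − 1)/97.72 + (5.559 − 1)/3467 = 1.269
NF = 10 log₁₀(1.269) = 1.04 dB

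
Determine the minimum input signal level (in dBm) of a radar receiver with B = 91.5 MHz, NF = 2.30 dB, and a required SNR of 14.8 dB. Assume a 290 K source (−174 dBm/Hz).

−77.3 dBm

Sensitivity = −174 + 10 log₁₀(B) + NF + SNR_min
= −174 + 79.61 + 2.30 + 14.8
= −77.29 dBm → −77.3 dBm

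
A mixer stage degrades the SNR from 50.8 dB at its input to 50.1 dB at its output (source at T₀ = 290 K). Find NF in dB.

0.7 dB

NF (dB) = SNR_in(dB) − SNR_out(dB) when the source is at T₀
NF = 50.8 − 50.1 = 0.7 dB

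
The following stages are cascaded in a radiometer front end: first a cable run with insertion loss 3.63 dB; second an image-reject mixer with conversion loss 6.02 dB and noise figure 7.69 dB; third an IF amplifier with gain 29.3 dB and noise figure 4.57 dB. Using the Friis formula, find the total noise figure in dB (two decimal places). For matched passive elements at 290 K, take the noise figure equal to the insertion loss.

14.88 dB

Convert to linear (a loss of L dB is a gain of −L dB): F_i = 10^(NF_i/10), G_i = 10^(G_i,dB/10)
  Stage 1: F_1 = 10^(3.63/10) = 2.307, G_1 = 10^(−3.63/10) = 0.4335
  Stage 2: F_2 = 10^(7.69/10) = 5.875, G_2 = 10^(−6.02/10) = 0.2500
  Stage 3: F_3 = 10^(4.57/10) = 2.864, G_3 = 10^(29.3/10) = 851.1
Friis cascade:
  F = 2.307 + (5.875 − 1)/0.4335 + (2.864 − 1)/0.1084 = 30.75
NF = 10 log₁₀(30.75) = 14.88 dB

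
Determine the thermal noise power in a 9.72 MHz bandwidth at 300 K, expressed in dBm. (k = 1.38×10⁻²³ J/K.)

−104.0 dBm

P_n = kTB = 1.38×10⁻²³ × 300 × 9.72×10⁶ = 4.02×10⁻¹⁴ W
In dBm: 10 log₁₀(4.02×10⁻¹⁴ / 10⁻³) = −104.0 dBm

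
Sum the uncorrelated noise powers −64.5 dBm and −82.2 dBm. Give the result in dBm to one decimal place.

−64.4 dBm

Convert to linear, add, convert back:
P₁ = 3.55×10⁻¹⁰ W, P₂ = 6.03×10⁻¹² W
P_tot = 3.61×10⁻¹⁰ W → 10 log₁₀(P_tot / 10⁻³) = −64.4 dBm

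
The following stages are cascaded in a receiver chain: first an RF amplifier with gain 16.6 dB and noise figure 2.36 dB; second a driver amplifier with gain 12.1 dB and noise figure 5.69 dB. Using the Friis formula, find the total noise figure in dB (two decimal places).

2.51 dB

Convert to linear (a loss of L dB is a gain of −L dB): F_i = 10^(NF_i/10), G_i = 10^(G_i,dB/10)
  Stage 1: F_1 = 10^(2.36/10) = 1.722, G_1 = 10^(16.6/10) = 45.71
  Stage 2: F_2 = 10^(5.69/10) = 3.707, G_2 = 10^(12.1/10) = 16.22
Friis cascade:
  F = 1.722 + (3.707 − 1)/45.71 = 1.781
NF = 10 log₁₀(1.781) = 2.51 dB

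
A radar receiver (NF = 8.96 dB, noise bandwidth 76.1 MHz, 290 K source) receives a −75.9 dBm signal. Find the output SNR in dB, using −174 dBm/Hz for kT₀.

10.3 dB

Noise floor: N = −174 + 10 log₁₀(B) + NF
10 log₁₀(7.61×10⁷) = 78.81 dB
N = −174 + 78.81 + 8.96 = −86.23 dBm
SNR = P_sig − N = −75.9 − (−86.23) = 10.33 dB → 10.3 dB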